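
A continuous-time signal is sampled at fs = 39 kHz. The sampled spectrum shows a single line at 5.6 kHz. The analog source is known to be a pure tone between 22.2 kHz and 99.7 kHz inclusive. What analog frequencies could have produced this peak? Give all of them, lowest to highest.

33.4 kHz, 44.6 kHz, 72.4 kHz, 83.6 kHz

Frequencies that alias to 5.6 kHz are k·fs ± 5.6 kHz for integer k ≥ 0.
k=0: 5.6 kHz.
k=1: 33.4 kHz, 44.6 kHz.
k=2: 72.4 kHz, 83.6 kHz.
k=3: 111.4 kHz, 122.6 kHz.
Within [22.2 kHz, 99.7 kHz]: 33.4 kHz, 44.6 kHz, 72.4 kHz, 83.6 kHz.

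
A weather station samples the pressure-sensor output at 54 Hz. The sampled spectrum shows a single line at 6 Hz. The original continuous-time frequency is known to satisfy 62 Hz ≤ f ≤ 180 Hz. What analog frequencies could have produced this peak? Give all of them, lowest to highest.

102 Hz, 114 Hz, 156 Hz, 168 Hz

Frequencies that alias to 6 Hz are k·fs ± 6 Hz for integer k ≥ 0.
k=0: 6 Hz.
k=1: 48 Hz, 60 Hz.
k=2: 102 Hz, 114 Hz.
k=3: 156 Hz, 168 Hz.
k=4: 210 Hz, 222 Hz.
Within [62 Hz, 180 Hz]: 102 Hz, 114 Hz, 156 Hz, 168 Hz.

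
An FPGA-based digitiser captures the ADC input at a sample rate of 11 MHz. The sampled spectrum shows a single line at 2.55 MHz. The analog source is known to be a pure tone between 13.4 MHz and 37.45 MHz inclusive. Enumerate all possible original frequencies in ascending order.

13.55 MHz, 19.45 MHz, 24.55 MHz, 30.45 MHz, 35.55 MHz

Frequencies that alias to 2.55 MHz are k·fs ± 2.55 MHz for integer k ≥ 0.
k=0: 2.55 MHz.
k=1: 8.45 MHz, 13.55 MHz.
k=2: 19.45 MHz, 24.55 MHz.
k=3: 30.45 MHz, 35.55 MHz.
k=4: 41.45 MHz, 46.55 MHz.
Within [13.4 MHz, 37.45 MHz]: 13.55 MHz, 19.45 MHz, 24.55 MHz, 30.45 MHz, 35.55 MHz.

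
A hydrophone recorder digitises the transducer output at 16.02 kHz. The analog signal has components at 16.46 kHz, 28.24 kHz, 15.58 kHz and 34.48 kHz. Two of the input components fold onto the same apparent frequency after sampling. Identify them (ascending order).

15.58 kHz, 16.46 kHz

fs/2 = 8.01 kHz.
16.46 kHz mod fs = 0.44 kHz.
0.44 kHz ≤ fs/2 = 8.01 kHz, appears at 0.44 kHz.
28.24 kHz mod fs = 12.22 kHz.
12.22 kHz > fs/2 = 8.01 kHz, folds to fs − 12.22 kHz = 3.8 kHz.
15.58 kHz > fs/2 = 8.01 kHz, folds to fs − 15.58 kHz = 0.44 kHz.
34.48 kHz mod fs = 2.44 kHz.
2.44 kHz ≤ fs/2 = 8.01 kHz, appears at 2.44 kHz.
15.58 kHz and 16.46 kHz both map to 0.44 kHz.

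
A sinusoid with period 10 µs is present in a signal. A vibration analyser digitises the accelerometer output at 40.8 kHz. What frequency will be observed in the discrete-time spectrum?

18.4 kHz

T = 10 µs → f = 1/T = 100 kHz.
100 kHz mod fs = 18.4 kHz.
18.4 kHz ≤ fs/2 = 20.4 kHz, appears at 18.4 kHz.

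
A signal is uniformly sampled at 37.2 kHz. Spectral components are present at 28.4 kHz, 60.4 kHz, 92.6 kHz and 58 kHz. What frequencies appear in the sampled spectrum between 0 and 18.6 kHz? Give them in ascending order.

fs/2 = 18.6 kHz.
28.4 kHz > fs/2 = 18.6 kHz, folds to fs − 28.4 kHz = 8.8 kHz.
60.4 kHz mod fs = 23.2 kHz.
23.2 kHz > fs/2 = 18.6 kHz, folds to fs − 23.2 kHz = 14 kHz.
92.6 kHz mod fs = 18.2 kHz.
18.2 kHz ≤ fs/2 = 18.6 kHz, appears at 18.2 kHz.
58 kHz mod fs = 20.8 kHz.
20.8 kHz > fs/2 = 18.6 kHz, folds to fs − 20.8 kHz = 16.4 kHz.
Distinct values: {8.8 kHz, 14 kHz, 16.4 kHz, 18.2 kHz}.

8.8 kHz, 14 kHz, 16.4 kHz, 18.2 kHz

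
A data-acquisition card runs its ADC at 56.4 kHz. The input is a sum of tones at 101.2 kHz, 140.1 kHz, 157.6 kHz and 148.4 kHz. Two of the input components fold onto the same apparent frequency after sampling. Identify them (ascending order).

fs/2 = 28.2 kHz.
101.2 kHz mod fs = 44.8 kHz.
44.8 kHz > fs/2 = 28.2 kHz, folds to fs − 44.8 kHz = 11.6 kHz.
140.1 kHz mod fs = 27.3 kHz.
27.3 kHz ≤ fs/2 = 28.2 kHz, appears at 27.3 kHz.
157.6 kHz mod fs = 44.8 kHz.
44.8 kHz > fs/2 = 28.2 kHz, folds to fs − 44.8 kHz = 11.6 kHz.
148.4 kHz mod fs = 35.6 kHz.
35.6 kHz > fs/2 = 28.2 kHz, folds to fs − 35.6 kHz = 20.8 kHz.
101.2 kHz and 157.6 kHz both map to 11.6 kHz.

101.2 kHz, 157.6 kHz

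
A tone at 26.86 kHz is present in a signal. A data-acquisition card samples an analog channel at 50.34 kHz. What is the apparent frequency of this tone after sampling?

23.48 kHz

26.86 kHz > fs/2 = 25.17 kHz, folds to fs − 26.86 kHz = 23.48 kHz.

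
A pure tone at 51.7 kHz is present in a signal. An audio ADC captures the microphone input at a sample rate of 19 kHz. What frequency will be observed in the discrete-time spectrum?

51.7 kHz mod fs = 13.7 kHz.
13.7 kHz > fs/2 = 9.5 kHz, folds to fs − 13.7 kHz = 5.3 kHz.

5.3 kHz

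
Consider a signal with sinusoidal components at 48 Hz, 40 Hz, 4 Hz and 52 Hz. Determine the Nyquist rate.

Highest-frequency component: 52 Hz.
Nyquist rate = 2 × 52 Hz = 104 Hz.

104 Hz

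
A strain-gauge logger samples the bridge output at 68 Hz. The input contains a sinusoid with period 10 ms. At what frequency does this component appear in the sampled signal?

T = 10 ms → f = 1/T = 100 Hz.
100 Hz mod fs = 32 Hz.
32 Hz ≤ fs/2 = 34 Hz, appears at 32 Hz.

32 Hz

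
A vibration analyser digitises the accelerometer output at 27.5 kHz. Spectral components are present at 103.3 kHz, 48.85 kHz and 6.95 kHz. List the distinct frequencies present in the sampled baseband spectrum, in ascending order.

fs/2 = 13.75 kHz.
103.3 kHz mod fs = 20.8 kHz.
20.8 kHz > fs/2 = 13.75 kHz, folds to fs − 20.8 kHz = 6.7 kHz.
48.85 kHz mod fs = 21.35 kHz.
21.35 kHz > fs/2 = 13.75 kHz, folds to fs − 21.35 kHz = 6.15 kHz.
6.95 kHz ≤ fs/2 = 13.75 kHz, passes unchanged.
Distinct values: {6.15 kHz, 6.7 kHz, 6.95 kHz}.

6.15 kHz, 6.7 kHz, 6.95 kHz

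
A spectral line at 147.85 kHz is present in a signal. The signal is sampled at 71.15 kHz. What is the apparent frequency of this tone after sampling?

5.55 kHz

147.85 kHz mod fs = 5.55 kHz.
5.55 kHz ≤ fs/2 = 35.575 kHz, appears at 5.55 kHz.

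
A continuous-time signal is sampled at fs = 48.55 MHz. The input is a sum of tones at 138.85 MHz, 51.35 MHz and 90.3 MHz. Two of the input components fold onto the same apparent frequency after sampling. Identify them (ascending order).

90.3 MHz, 138.85 MHz

fs/2 = 24.275 MHz.
138.85 MHz mod fs = 41.75 MHz.
41.75 MHz > fs/2 = 24.275 MHz, folds to fs − 41.75 MHz = 6.8 MHz.
51.35 MHz mod fs = 2.8 MHz.
2.8 MHz ≤ fs/2 = 24.275 MHz, appears at 2.8 MHz.
90.3 MHz mod fs = 41.75 MHz.
41.75 MHz > fs/2 = 24.275 MHz, folds to fs − 41.75 MHz = 6.8 MHz.
90.3 MHz and 138.85 MHz both map to 6.8 MHz.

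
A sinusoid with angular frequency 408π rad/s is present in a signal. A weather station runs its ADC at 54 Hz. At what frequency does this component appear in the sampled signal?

12 Hz

ω = 408π rad/s → f = ω/(2π) = 204 Hz.
204 Hz mod fs = 42 Hz.
42 Hz > fs/2 = 27 Hz, folds to fs − 42 Hz = 12 Hz.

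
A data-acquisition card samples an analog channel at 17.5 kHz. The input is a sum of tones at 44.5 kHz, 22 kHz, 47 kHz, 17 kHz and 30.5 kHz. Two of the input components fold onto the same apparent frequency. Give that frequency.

fs/2 = 8.75 kHz.
44.5 kHz mod fs = 9.5 kHz.
9.5 kHz > fs/2 = 8.75 kHz, folds to fs − 9.5 kHz = 8 kHz.
22 kHz mod fs = 4.5 kHz.
4.5 kHz ≤ fs/2 = 8.75 kHz, appears at 4.5 kHz.
47 kHz mod fs = 12 kHz.
12 kHz > fs/2 = 8.75 kHz, folds to fs − 12 kHz = 5.5 kHz.
17 kHz > fs/2 = 8.75 kHz, folds to fs − 17 kHz = 0.5 kHz.
30.5 kHz mod fs = 13 kHz.
13 kHz > fs/2 = 8.75 kHz, folds to fs − 13 kHz = 4.5 kHz.
22 kHz and 30.5 kHz both map to 4.5 kHz.

4.5 kHz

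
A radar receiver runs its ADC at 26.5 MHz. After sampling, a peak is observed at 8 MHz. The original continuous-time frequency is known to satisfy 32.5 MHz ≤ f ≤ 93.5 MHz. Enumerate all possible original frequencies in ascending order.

34.5 MHz, 45 MHz, 61 MHz, 71.5 MHz, 87.5 MHz

Frequencies that alias to 8 MHz are k·fs ± 8 MHz for integer k ≥ 0.
k=0: 8 MHz.
k=1: 18.5 MHz, 34.5 MHz.
k=2: 45 MHz, 61 MHz.
k=3: 71.5 MHz, 87.5 MHz.
k=4: 98 MHz, 114 MHz.
Within [32.5 MHz, 93.5 MHz]: 34.5 MHz, 45 MHz, 61 MHz, 71.5 MHz, 87.5 MHz.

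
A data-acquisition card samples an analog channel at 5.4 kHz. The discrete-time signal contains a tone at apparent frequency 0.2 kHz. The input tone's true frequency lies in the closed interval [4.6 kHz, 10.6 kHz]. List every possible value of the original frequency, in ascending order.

5.2 kHz, 5.6 kHz, 10.6 kHz

Frequencies that alias to 0.2 kHz are k·fs ± 0.2 kHz for integer k ≥ 0.
k=0: 0.2 kHz.
k=1: 5.2 kHz, 5.6 kHz.
k=2: 10.6 kHz, 11 kHz.
k=3: 16 kHz, 16.4 kHz.
Within [4.6 kHz, 10.6 kHz]: 5.2 kHz, 5.6 kHz, 10.6 kHz.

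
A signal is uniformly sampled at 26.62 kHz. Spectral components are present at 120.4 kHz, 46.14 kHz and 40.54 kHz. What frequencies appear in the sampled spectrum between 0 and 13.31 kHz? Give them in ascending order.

7.1 kHz, 12.7 kHz

fs/2 = 13.31 kHz.
120.4 kHz mod fs = 13.92 kHz.
13.92 kHz > fs/2 = 13.31 kHz, folds to fs − 13.92 kHz = 12.7 kHz.
46.14 kHz mod fs = 19.52 kHz.
19.52 kHz > fs/2 = 13.31 kHz, folds to fs − 19.52 kHz = 7.1 kHz.
40.54 kHz mod fs = 13.92 kHz.
13.92 kHz > fs/2 = 13.31 kHz, folds to fs − 13.92 kHz = 12.7 kHz.
Distinct values: {7.1 kHz, 12.7 kHz}.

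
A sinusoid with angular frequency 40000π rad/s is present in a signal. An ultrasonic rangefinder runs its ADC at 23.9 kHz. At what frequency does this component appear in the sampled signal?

ω = 40000π rad/s → f = ω/(2π) = 20000 Hz = 20 kHz.
20 kHz > fs/2 = 11.95 kHz, folds to fs − 20 kHz = 3.9 kHz.

3.9 kHz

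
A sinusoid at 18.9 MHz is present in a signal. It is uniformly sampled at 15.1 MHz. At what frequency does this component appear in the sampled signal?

3.8 MHz

18.9 MHz mod fs = 3.8 MHz.
3.8 MHz ≤ fs/2 = 7.55 MHz, appears at 3.8 MHz.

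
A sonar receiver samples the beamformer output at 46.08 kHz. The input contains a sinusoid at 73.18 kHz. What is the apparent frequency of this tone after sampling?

73.18 kHz mod fs = 27.1 kHz.
27.1 kHz > fs/2 = 23.04 kHz, folds to fs − 27.1 kHz = 18.98 kHz.

18.98 kHz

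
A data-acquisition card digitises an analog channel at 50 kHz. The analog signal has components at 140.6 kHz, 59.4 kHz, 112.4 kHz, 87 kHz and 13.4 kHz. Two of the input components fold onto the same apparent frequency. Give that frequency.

fs/2 = 25 kHz.
140.6 kHz mod fs = 40.6 kHz.
40.6 kHz > fs/2 = 25 kHz, folds to fs − 40.6 kHz = 9.4 kHz.
59.4 kHz mod fs = 9.4 kHz.
9.4 kHz ≤ fs/2 = 25 kHz, appears at 9.4 kHz.
112.4 kHz mod fs = 12.4 kHz.
12.4 kHz ≤ fs/2 = 25 kHz, appears at 12.4 kHz.
87 kHz mod fs = 37 kHz.
37 kHz > fs/2 = 25 kHz, folds to fs − 37 kHz = 13 kHz.
13.4 kHz ≤ fs/2 = 25 kHz, passes unchanged.
59.4 kHz and 140.6 kHz both map to 9.4 kHz.

9.4 kHz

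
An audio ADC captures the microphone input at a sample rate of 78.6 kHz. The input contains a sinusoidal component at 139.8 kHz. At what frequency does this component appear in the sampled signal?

139.8 kHz mod fs = 61.2 kHz.
61.2 kHz > fs/2 = 39.3 kHz, folds to fs − 61.2 kHz = 17.4 kHz.

17.4 kHz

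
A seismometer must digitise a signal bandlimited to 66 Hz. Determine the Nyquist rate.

Nyquist rate = 2 × 66 Hz = 132 Hz.

132 Hz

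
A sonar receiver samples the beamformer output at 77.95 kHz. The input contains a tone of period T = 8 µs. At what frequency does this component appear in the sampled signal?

T = 8 µs → f = 1/T = 125 kHz.
125 kHz mod fs = 47.05 kHz.
47.05 kHz > fs/2 = 38.975 kHz, folds to fs − 47.05 kHz = 30.9 kHz.

30.9 kHz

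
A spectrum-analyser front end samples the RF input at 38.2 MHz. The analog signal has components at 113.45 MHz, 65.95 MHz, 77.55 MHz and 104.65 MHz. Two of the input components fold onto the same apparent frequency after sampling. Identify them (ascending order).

77.55 MHz, 113.45 MHz

fs/2 = 19.1 MHz.
113.45 MHz mod fs = 37.05 MHz.
37.05 MHz > fs/2 = 19.1 MHz, folds to fs − 37.05 MHz = 1.15 MHz.
65.95 MHz mod fs = 27.75 MHz.
27.75 MHz > fs/2 = 19.1 MHz, folds to fs − 27.75 MHz = 10.45 MHz.
77.55 MHz mod fs = 1.15 MHz.
1.15 MHz ≤ fs/2 = 19.1 MHz, appears at 1.15 MHz.
104.65 MHz mod fs = 28.25 MHz.
28.25 MHz > fs/2 = 19.1 MHz, folds to fs − 28.25 MHz = 9.95 MHz.
77.55 MHz and 113.45 MHz both map to 1.15 MHz.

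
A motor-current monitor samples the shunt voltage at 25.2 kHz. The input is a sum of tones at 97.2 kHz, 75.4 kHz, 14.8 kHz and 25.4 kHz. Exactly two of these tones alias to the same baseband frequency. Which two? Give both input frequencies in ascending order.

25.4 kHz, 75.4 kHz

fs/2 = 12.6 kHz.
97.2 kHz mod fs = 21.6 kHz.
21.6 kHz > fs/2 = 12.6 kHz, folds to fs − 21.6 kHz = 3.6 kHz.
75.4 kHz mod fs = 25 kHz.
25 kHz > fs/2 = 12.6 kHz, folds to fs − 25 kHz = 0.2 kHz.
14.8 kHz > fs/2 = 12.6 kHz, folds to fs − 14.8 kHz = 10.4 kHz.
25.4 kHz mod fs = 0.2 kHz.
0.2 kHz ≤ fs/2 = 12.6 kHz, appears at 0.2 kHz.
25.4 kHz and 75.4 kHz both map to 0.2 kHz.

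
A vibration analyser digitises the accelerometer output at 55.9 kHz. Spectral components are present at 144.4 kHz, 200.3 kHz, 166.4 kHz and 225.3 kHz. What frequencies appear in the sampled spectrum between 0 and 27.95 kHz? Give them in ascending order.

1.3 kHz, 1.7 kHz, 23.3 kHz

fs/2 = 27.95 kHz.
144.4 kHz mod fs = 32.6 kHz.
32.6 kHz > fs/2 = 27.95 kHz, folds to fs − 32.6 kHz = 23.3 kHz.
200.3 kHz mod fs = 32.6 kHz.
32.6 kHz > fs/2 = 27.95 kHz, folds to fs − 32.6 kHz = 23.3 kHz.
166.4 kHz mod fs = 54.6 kHz.
54.6 kHz > fs/2 = 27.95 kHz, folds to fs − 54.6 kHz = 1.3 kHz.
225.3 kHz mod fs = 1.7 kHz.
1.7 kHz ≤ fs/2 = 27.95 kHz, appears at 1.7 kHz.
Distinct values: {1.3 kHz, 1.7 kHz, 23.3 kHz}.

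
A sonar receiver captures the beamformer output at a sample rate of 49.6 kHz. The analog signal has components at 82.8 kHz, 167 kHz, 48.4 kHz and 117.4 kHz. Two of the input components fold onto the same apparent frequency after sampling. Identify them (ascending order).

fs/2 = 24.8 kHz.
82.8 kHz mod fs = 33.2 kHz.
33.2 kHz > fs/2 = 24.8 kHz, folds to fs − 33.2 kHz = 16.4 kHz.
167 kHz mod fs = 18.2 kHz.
18.2 kHz ≤ fs/2 = 24.8 kHz, appears at 18.2 kHz.
48.4 kHz > fs/2 = 24.8 kHz, folds to fs − 48.4 kHz = 1.2 kHz.
117.4 kHz mod fs = 18.2 kHz.
18.2 kHz ≤ fs/2 = 24.8 kHz, appears at 18.2 kHz.
117.4 kHz and 167 kHz both map to 18.2 kHz.

117.4 kHz, 167 kHz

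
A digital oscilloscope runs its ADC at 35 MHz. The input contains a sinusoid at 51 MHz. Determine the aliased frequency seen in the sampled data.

16 MHz

51 MHz mod fs = 16 MHz.
16 MHz ≤ fs/2 = 17.5 MHz, appears at 16 MHz.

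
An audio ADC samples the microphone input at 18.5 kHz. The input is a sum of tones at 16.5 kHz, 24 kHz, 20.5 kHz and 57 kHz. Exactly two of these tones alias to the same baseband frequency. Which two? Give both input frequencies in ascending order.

16.5 kHz, 20.5 kHz

fs/2 = 9.25 kHz.
16.5 kHz > fs/2 = 9.25 kHz, folds to fs − 16.5 kHz = 2 kHz.
24 kHz mod fs = 5.5 kHz.
5.5 kHz ≤ fs/2 = 9.25 kHz, appears at 5.5 kHz.
20.5 kHz mod fs = 2 kHz.
2 kHz ≤ fs/2 = 9.25 kHz, appears at 2 kHz.
57 kHz mod fs = 1.5 kHz.
1.5 kHz ≤ fs/2 = 9.25 kHz, appears at 1.5 kHz.
16.5 kHz and 20.5 kHz both map to 2 kHz.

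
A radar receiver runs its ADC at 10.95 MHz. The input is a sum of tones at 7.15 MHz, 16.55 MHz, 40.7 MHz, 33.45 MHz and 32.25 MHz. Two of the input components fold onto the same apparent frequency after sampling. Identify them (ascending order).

fs/2 = 5.475 MHz.
7.15 MHz > fs/2 = 5.475 MHz, folds to fs − 7.15 MHz = 3.8 MHz.
16.55 MHz mod fs = 5.6 MHz.
5.6 MHz > fs/2 = 5.475 MHz, folds to fs − 5.6 MHz = 5.35 MHz.
40.7 MHz mod fs = 7.85 MHz.
7.85 MHz > fs/2 = 5.475 MHz, folds to fs − 7.85 MHz = 3.1 MHz.
33.45 MHz mod fs = 0.6 MHz.
0.6 MHz ≤ fs/2 = 5.475 MHz, appears at 0.6 MHz.
32.25 MHz mod fs = 10.35 MHz.
10.35 MHz > fs/2 = 5.475 MHz, folds to fs − 10.35 MHz = 0.6 MHz.
32.25 MHz and 33.45 MHz both map to 0.6 MHz.

32.25 MHz, 33.45 MHz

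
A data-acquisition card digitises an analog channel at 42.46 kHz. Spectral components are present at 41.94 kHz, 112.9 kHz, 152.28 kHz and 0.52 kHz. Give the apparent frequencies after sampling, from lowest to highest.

0.52 kHz, 14.48 kHz, 17.56 kHz

fs/2 = 21.23 kHz.
41.94 kHz > fs/2 = 21.23 kHz, folds to fs − 41.94 kHz = 0.52 kHz.
112.9 kHz mod fs = 27.98 kHz.
27.98 kHz > fs/2 = 21.23 kHz, folds to fs − 27.98 kHz = 14.48 kHz.
152.28 kHz mod fs = 24.9 kHz.
24.9 kHz > fs/2 = 21.23 kHz, folds to fs − 24.9 kHz = 17.56 kHz.
0.52 kHz ≤ fs/2 = 21.23 kHz, passes unchanged.
Distinct values: {0.52 kHz, 14.48 kHz, 17.56 kHz}.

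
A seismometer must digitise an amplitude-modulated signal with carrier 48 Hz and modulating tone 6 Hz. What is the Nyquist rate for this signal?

AM sidebands sit at fc ± fm = 42 Hz and 54 Hz.
Highest-frequency component: 54 Hz.
Nyquist rate = 2 × 54 Hz = 108 Hz.

108 Hz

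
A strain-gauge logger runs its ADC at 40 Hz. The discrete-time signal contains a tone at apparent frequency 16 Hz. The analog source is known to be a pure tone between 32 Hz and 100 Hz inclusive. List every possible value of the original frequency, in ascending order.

Frequencies that alias to 16 Hz are k·fs ± 16 Hz for integer k ≥ 0.
k=0: 16 Hz.
k=1: 24 Hz, 56 Hz.
k=2: 64 Hz, 96 Hz.
k=3: 104 Hz, 136 Hz.
Within [32 Hz, 100 Hz]: 56 Hz, 64 Hz, 96 Hz.

56 Hz, 64 Hz, 96 Hz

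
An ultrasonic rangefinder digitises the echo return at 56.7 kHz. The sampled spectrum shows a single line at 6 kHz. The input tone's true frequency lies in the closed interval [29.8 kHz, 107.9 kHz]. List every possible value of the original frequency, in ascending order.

50.7 kHz, 62.7 kHz, 107.4 kHz

Frequencies that alias to 6 kHz are k·fs ± 6 kHz for integer k ≥ 0.
k=0: 6 kHz.
k=1: 50.7 kHz, 62.7 kHz.
k=2: 107.4 kHz, 119.4 kHz.
k=3: 164.1 kHz, 176.1 kHz.
Within [29.8 kHz, 107.9 kHz]: 50.7 kHz, 62.7 kHz, 107.4 kHz.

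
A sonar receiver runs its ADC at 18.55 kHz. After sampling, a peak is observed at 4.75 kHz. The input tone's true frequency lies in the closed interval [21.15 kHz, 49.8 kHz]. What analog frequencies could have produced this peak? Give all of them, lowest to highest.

23.3 kHz, 32.35 kHz, 41.85 kHz

Frequencies that alias to 4.75 kHz are k·fs ± 4.75 kHz for integer k ≥ 0.
k=0: 4.75 kHz.
k=1: 13.8 kHz, 23.3 kHz.
k=2: 32.35 kHz, 41.85 kHz.
k=3: 50.9 kHz, 60.4 kHz.
Within [21.15 kHz, 49.8 kHz]: 23.3 kHz, 32.35 kHz, 41.85 kHz.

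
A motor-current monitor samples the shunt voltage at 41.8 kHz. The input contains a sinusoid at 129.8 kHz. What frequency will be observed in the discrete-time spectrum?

129.8 kHz mod fs = 4.4 kHz.
4.4 kHz ≤ fs/2 = 20.9 kHz, appears at 4.4 kHz.

4.4 kHz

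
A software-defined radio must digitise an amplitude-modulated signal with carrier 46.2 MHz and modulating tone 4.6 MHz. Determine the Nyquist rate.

101.6 MHz

AM sidebands sit at fc ± fm = 41.6 MHz and 50.8 MHz.
Highest-frequency component: 50.8 MHz.
Nyquist rate = 2 × 50.8 MHz = 101.6 MHz.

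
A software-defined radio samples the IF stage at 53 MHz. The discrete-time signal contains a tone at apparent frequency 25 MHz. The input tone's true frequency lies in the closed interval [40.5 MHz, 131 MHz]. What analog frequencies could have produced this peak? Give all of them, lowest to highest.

Frequencies that alias to 25 MHz are k·fs ± 25 MHz for integer k ≥ 0.
k=0: 25 MHz.
k=1: 28 MHz, 78 MHz.
k=2: 81 MHz, 131 MHz.
k=3: 134 MHz, 184 MHz.
Within [40.5 MHz, 131 MHz]: 78 MHz, 81 MHz, 131 MHz.

78 MHz, 81 MHz, 131 MHz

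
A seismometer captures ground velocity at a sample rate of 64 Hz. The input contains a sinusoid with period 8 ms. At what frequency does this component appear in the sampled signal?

3 Hz

T = 8 ms → f = 1/T = 125 Hz.
125 Hz mod fs = 61 Hz.
61 Hz > fs/2 = 32 Hz, folds to fs − 61 Hz = 3 Hz.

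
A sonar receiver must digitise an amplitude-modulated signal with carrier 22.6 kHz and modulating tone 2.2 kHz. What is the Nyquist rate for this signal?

AM sidebands sit at fc ± fm = 20.4 kHz and 24.8 kHz.
Highest-frequency component: 24.8 kHz.
Nyquist rate = 2 × 24.8 kHz = 49.6 kHz.

49.6 kHz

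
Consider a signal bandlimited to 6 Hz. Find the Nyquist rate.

12 Hz

Nyquist rate = 2 × 6 Hz = 12 Hz.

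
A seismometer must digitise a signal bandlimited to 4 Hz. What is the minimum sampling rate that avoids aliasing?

8 Hz

Nyquist rate = 2 × 4 Hz = 8 Hz.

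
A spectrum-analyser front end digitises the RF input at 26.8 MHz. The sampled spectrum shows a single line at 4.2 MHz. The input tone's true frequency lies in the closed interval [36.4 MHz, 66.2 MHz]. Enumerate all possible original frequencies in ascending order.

49.4 MHz, 57.8 MHz

Frequencies that alias to 4.2 MHz are k·fs ± 4.2 MHz for integer k ≥ 0.
k=0: 4.2 MHz.
k=1: 22.6 MHz, 31 MHz.
k=2: 49.4 MHz, 57.8 MHz.
k=3: 76.2 MHz, 84.6 MHz.
Within [36.4 MHz, 66.2 MHz]: 49.4 MHz, 57.8 MHz.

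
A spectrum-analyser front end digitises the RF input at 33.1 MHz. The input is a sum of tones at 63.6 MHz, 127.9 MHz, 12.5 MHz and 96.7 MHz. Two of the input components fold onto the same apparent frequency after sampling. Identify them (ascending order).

63.6 MHz, 96.7 MHz

fs/2 = 16.55 MHz.
63.6 MHz mod fs = 30.5 MHz.
30.5 MHz > fs/2 = 16.55 MHz, folds to fs − 30.5 MHz = 2.6 MHz.
127.9 MHz mod fs = 28.6 MHz.
28.6 MHz > fs/2 = 16.55 MHz, folds to fs − 28.6 MHz = 4.5 MHz.
12.5 MHz ≤ fs/2 = 16.55 MHz, passes unchanged.
96.7 MHz mod fs = 30.5 MHz.
30.5 MHz > fs/2 = 16.55 MHz, folds to fs − 30.5 MHz = 2.6 MHz.
63.6 MHz and 96.7 MHz both map to 2.6 MHz.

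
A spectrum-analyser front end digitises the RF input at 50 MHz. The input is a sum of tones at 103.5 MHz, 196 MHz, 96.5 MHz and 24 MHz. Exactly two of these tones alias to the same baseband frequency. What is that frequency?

3.5 MHz

fs/2 = 25 MHz.
103.5 MHz mod fs = 3.5 MHz.
3.5 MHz ≤ fs/2 = 25 MHz, appears at 3.5 MHz.
196 MHz mod fs = 46 MHz.
46 MHz > fs/2 = 25 MHz, folds to fs − 46 MHz = 4 MHz.
96.5 MHz mod fs = 46.5 MHz.
46.5 MHz > fs/2 = 25 MHz, folds to fs − 46.5 MHz = 3.5 MHz.
24 MHz ≤ fs/2 = 25 MHz, passes unchanged.
96.5 MHz and 103.5 MHz both map to 3.5 MHz.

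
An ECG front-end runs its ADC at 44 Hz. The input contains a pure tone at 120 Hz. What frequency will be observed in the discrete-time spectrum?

12 Hz

120 Hz mod fs = 32 Hz.
32 Hz > fs/2 = 22 Hz, folds to fs − 32 Hz = 12 Hz.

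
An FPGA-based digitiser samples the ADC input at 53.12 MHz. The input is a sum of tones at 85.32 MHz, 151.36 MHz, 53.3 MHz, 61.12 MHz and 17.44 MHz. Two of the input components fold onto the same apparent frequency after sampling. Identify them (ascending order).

61.12 MHz, 151.36 MHz

fs/2 = 26.56 MHz.
85.32 MHz mod fs = 32.2 MHz.
32.2 MHz > fs/2 = 26.56 MHz, folds to fs − 32.2 MHz = 20.92 MHz.
151.36 MHz mod fs = 45.12 MHz.
45.12 MHz > fs/2 = 26.56 MHz, folds to fs − 45.12 MHz = 8 MHz.
53.3 MHz mod fs = 0.18 MHz.
0.18 MHz ≤ fs/2 = 26.56 MHz, appears at 0.18 MHz.
61.12 MHz mod fs = 8 MHz.
8 MHz ≤ fs/2 = 26.56 MHz, appears at 8 MHz.
17.44 MHz ≤ fs/2 = 26.56 MHz, passes unchanged.
61.12 MHz and 151.36 MHz both map to 8 MHz.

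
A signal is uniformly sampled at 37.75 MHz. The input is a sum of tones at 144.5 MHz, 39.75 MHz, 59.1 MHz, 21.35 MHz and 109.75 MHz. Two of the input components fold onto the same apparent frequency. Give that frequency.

16.4 MHz

fs/2 = 18.875 MHz.
144.5 MHz mod fs = 31.25 MHz.
31.25 MHz > fs/2 = 18.875 MHz, folds to fs − 31.25 MHz = 6.5 MHz.
39.75 MHz mod fs = 2 MHz.
2 MHz ≤ fs/2 = 18.875 MHz, appears at 2 MHz.
59.1 MHz mod fs = 21.35 MHz.
21.35 MHz > fs/2 = 18.875 MHz, folds to fs − 21.35 MHz = 16.4 MHz.
21.35 MHz > fs/2 = 18.875 MHz, folds to fs − 21.35 MHz = 16.4 MHz.
109.75 MHz mod fs = 34.25 MHz.
34.25 MHz > fs/2 = 18.875 MHz, folds to fs − 34.25 MHz = 3.5 MHz.
21.35 MHz and 59.1 MHz both map to 16.4 MHz.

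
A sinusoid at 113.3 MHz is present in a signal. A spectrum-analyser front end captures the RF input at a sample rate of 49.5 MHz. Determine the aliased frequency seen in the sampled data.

113.3 MHz mod fs = 14.3 MHz.
14.3 MHz ≤ fs/2 = 24.75 MHz, appears at 14.3 MHz.

14.3 MHz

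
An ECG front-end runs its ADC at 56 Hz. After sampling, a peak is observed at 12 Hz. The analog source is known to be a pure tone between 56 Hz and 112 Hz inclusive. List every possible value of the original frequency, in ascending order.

68 Hz, 100 Hz

Frequencies that alias to 12 Hz are k·fs ± 12 Hz for integer k ≥ 0.
k=0: 12 Hz.
k=1: 44 Hz, 68 Hz.
k=2: 100 Hz, 124 Hz.
k=3: 156 Hz, 180 Hz.
Within [56 Hz, 112 Hz]: 68 Hz, 100 Hz.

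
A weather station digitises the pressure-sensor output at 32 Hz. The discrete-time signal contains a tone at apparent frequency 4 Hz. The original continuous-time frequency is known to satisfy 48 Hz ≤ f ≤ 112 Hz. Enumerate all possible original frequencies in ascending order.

60 Hz, 68 Hz, 92 Hz, 100 Hz

Frequencies that alias to 4 Hz are k·fs ± 4 Hz for integer k ≥ 0.
k=0: 4 Hz.
k=1: 28 Hz, 36 Hz.
k=2: 60 Hz, 68 Hz.
k=3: 92 Hz, 100 Hz.
k=4: 124 Hz, 132 Hz.
Within [48 Hz, 112 Hz]: 60 Hz, 68 Hz, 92 Hz, 100 Hz.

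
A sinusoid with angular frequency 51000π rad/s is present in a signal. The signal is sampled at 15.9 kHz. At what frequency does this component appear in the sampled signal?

6.3 kHz

ω = 51000π rad/s → f = ω/(2π) = 25500 Hz = 25.5 kHz.
25.5 kHz mod fs = 9.6 kHz.
9.6 kHz > fs/2 = 7.95 kHz, folds to fs − 9.6 kHz = 6.3 kHz.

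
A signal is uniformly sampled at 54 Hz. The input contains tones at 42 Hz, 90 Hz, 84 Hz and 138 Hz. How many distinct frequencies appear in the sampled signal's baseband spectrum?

fs/2 = 27 Hz.
42 Hz > fs/2 = 27 Hz, folds to fs − 42 Hz = 12 Hz.
90 Hz mod fs = 36 Hz.
36 Hz > fs/2 = 27 Hz, folds to fs − 36 Hz = 18 Hz.
84 Hz mod fs = 30 Hz.
30 Hz > fs/2 = 27 Hz, folds to fs − 30 Hz = 24 Hz.
138 Hz mod fs = 30 Hz.
30 Hz > fs/2 = 27 Hz, folds to fs − 30 Hz = 24 Hz.
Distinct values: {12 Hz, 18 Hz, 24 Hz} → 3.

3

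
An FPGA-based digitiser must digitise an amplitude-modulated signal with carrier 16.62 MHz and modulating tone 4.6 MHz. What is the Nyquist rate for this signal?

AM sidebands sit at fc ± fm = 12.02 MHz and 21.22 MHz.
Highest-frequency component: 21.22 MHz.
Nyquist rate = 2 × 21.22 MHz = 42.44 MHz.

42.44 MHz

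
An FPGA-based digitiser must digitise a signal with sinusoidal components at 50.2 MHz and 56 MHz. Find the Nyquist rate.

112 MHz

Highest-frequency component: 56 MHz.
Nyquist rate = 2 × 56 MHz = 112 MHz.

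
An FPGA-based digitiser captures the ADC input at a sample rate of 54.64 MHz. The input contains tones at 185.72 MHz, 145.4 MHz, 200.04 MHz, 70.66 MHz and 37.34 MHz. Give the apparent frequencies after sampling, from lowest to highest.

fs/2 = 27.32 MHz.
185.72 MHz mod fs = 21.8 MHz.
21.8 MHz ≤ fs/2 = 27.32 MHz, appears at 21.8 MHz.
145.4 MHz mod fs = 36.12 MHz.
36.12 MHz > fs/2 = 27.32 MHz, folds to fs − 36.12 MHz = 18.52 MHz.
200.04 MHz mod fs = 36.12 MHz.
36.12 MHz > fs/2 = 27.32 MHz, folds to fs − 36.12 MHz = 18.52 MHz.
70.66 MHz mod fs = 16.02 MHz.
16.02 MHz ≤ fs/2 = 27.32 MHz, appears at 16.02 MHz.
37.34 MHz > fs/2 = 27.32 MHz, folds to fs − 37.34 MHz = 17.3 MHz.
Distinct values: {16.02 MHz, 17.3 MHz, 18.52 MHz, 21.8 MHz}.

16.02 MHz, 17.3 MHz, 18.52 MHz, 21.8 MHz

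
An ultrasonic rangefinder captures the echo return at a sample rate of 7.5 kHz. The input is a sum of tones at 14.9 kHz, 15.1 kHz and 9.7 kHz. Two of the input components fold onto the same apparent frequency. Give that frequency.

0.1 kHz

fs/2 = 3.75 kHz.
14.9 kHz mod fs = 7.4 kHz.
7.4 kHz > fs/2 = 3.75 kHz, folds to fs − 7.4 kHz = 0.1 kHz.
15.1 kHz mod fs = 0.1 kHz.
0.1 kHz ≤ fs/2 = 3.75 kHz, appears at 0.1 kHz.
9.7 kHz mod fs = 2.2 kHz.
2.2 kHz ≤ fs/2 = 3.75 kHz, appears at 2.2 kHz.
14.9 kHz and 15.1 kHz both map to 0.1 kHz.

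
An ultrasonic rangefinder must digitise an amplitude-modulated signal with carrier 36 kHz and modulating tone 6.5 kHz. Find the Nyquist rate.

85 kHz

AM sidebands sit at fc ± fm = 29.5 kHz and 42.5 kHz.
Highest-frequency component: 42.5 kHz.
Nyquist rate = 2 × 42.5 kHz = 85 kHz.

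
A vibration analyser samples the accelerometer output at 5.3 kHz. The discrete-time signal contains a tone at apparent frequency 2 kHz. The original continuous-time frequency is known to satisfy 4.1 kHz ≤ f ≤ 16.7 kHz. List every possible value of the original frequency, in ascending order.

Frequencies that alias to 2 kHz are k·fs ± 2 kHz for integer k ≥ 0.
k=0: 2 kHz.
k=1: 3.3 kHz, 7.3 kHz.
k=2: 8.6 kHz, 12.6 kHz.
k=3: 13.9 kHz, 17.9 kHz.
k=4: 19.2 kHz, 23.2 kHz.
Within [4.1 kHz, 16.7 kHz]: 7.3 kHz, 8.6 kHz, 12.6 kHz, 13.9 kHz.

7.3 kHz, 8.6 kHz, 12.6 kHz, 13.9 kHz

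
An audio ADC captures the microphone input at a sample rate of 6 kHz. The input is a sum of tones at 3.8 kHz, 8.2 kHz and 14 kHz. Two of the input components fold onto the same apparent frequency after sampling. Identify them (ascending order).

3.8 kHz, 8.2 kHz

fs/2 = 3 kHz.
3.8 kHz > fs/2 = 3 kHz, folds to fs − 3.8 kHz = 2.2 kHz.
8.2 kHz mod fs = 2.2 kHz.
2.2 kHz ≤ fs/2 = 3 kHz, appears at 2.2 kHz.
14 kHz mod fs = 2 kHz.
2 kHz ≤ fs/2 = 3 kHz, appears at 2 kHz.
3.8 kHz and 8.2 kHz both map to 2.2 kHz.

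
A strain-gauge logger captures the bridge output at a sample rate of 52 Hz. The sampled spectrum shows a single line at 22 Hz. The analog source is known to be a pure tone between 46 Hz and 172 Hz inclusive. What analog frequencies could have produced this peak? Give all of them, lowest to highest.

Frequencies that alias to 22 Hz are k·fs ± 22 Hz for integer k ≥ 0.
k=0: 22 Hz.
k=1: 30 Hz, 74 Hz.
k=2: 82 Hz, 126 Hz.
k=3: 134 Hz, 178 Hz.
k=4: 186 Hz, 230 Hz.
Within [46 Hz, 172 Hz]: 74 Hz, 82 Hz, 126 Hz, 134 Hz.

74 Hz, 82 Hz, 126 Hz, 134 Hz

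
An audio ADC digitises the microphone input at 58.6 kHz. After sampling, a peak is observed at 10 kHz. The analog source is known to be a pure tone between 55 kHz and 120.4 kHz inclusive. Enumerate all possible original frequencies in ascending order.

68.6 kHz, 107.2 kHz

Frequencies that alias to 10 kHz are k·fs ± 10 kHz for integer k ≥ 0.
k=0: 10 kHz.
k=1: 48.6 kHz, 68.6 kHz.
k=2: 107.2 kHz, 127.2 kHz.
k=3: 165.8 kHz, 185.8 kHz.
Within [55 kHz, 120.4 kHz]: 68.6 kHz, 107.2 kHz.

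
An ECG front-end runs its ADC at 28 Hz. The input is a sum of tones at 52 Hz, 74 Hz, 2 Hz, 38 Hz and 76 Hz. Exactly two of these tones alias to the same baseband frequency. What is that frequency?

10 Hz

fs/2 = 14 Hz.
52 Hz mod fs = 24 Hz.
24 Hz > fs/2 = 14 Hz, folds to fs − 24 Hz = 4 Hz.
74 Hz mod fs = 18 Hz.
18 Hz > fs/2 = 14 Hz, folds to fs − 18 Hz = 10 Hz.
2 Hz ≤ fs/2 = 14 Hz, passes unchanged.
38 Hz mod fs = 10 Hz.
10 Hz ≤ fs/2 = 14 Hz, appears at 10 Hz.
76 Hz mod fs = 20 Hz.
20 Hz > fs/2 = 14 Hz, folds to fs − 20 Hz = 8 Hz.
38 Hz and 74 Hz both map to 10 Hz.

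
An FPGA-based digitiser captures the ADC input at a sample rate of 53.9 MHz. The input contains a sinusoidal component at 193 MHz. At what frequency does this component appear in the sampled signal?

193 MHz mod fs = 31.3 MHz.
31.3 MHz > fs/2 = 26.95 MHz, folds to fs − 31.3 MHz = 22.6 MHz.

22.6 MHz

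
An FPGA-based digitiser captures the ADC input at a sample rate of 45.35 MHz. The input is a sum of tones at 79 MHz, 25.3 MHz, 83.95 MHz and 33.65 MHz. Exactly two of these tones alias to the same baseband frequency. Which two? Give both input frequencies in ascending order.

33.65 MHz, 79 MHz

fs/2 = 22.675 MHz.
79 MHz mod fs = 33.65 MHz.
33.65 MHz > fs/2 = 22.675 MHz, folds to fs − 33.65 MHz = 11.7 MHz.
25.3 MHz > fs/2 = 22.675 MHz, folds to fs − 25.3 MHz = 20.05 MHz.
83.95 MHz mod fs = 38.6 MHz.
38.6 MHz > fs/2 = 22.675 MHz, folds to fs − 38.6 MHz = 6.75 MHz.
33.65 MHz > fs/2 = 22.675 MHz, folds to fs − 33.65 MHz = 11.7 MHz.
33.65 MHz and 79 MHz both map to 11.7 MHz.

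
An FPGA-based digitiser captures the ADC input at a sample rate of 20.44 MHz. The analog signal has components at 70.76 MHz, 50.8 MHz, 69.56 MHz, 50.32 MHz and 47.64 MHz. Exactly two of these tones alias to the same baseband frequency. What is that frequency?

9.44 MHz

fs/2 = 10.22 MHz.
70.76 MHz mod fs = 9.44 MHz.
9.44 MHz ≤ fs/2 = 10.22 MHz, appears at 9.44 MHz.
50.8 MHz mod fs = 9.92 MHz.
9.92 MHz ≤ fs/2 = 10.22 MHz, appears at 9.92 MHz.
69.56 MHz mod fs = 8.24 MHz.
8.24 MHz ≤ fs/2 = 10.22 MHz, appears at 8.24 MHz.
50.32 MHz mod fs = 9.44 MHz.
9.44 MHz ≤ fs/2 = 10.22 MHz, appears at 9.44 MHz.
47.64 MHz mod fs = 6.76 MHz.
6.76 MHz ≤ fs/2 = 10.22 MHz, appears at 6.76 MHz.
50.32 MHz and 70.76 MHz both map to 9.44 MHz.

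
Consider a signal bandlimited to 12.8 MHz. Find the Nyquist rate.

25.6 MHz

Nyquist rate = 2 × 12.8 MHz = 25.6 MHz.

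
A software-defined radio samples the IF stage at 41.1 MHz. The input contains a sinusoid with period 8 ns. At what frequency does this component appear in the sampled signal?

T = 8 ns → f = 1/T = 125 MHz.
125 MHz mod fs = 1.7 MHz.
1.7 MHz ≤ fs/2 = 20.55 MHz, appears at 1.7 MHz.

1.7 MHz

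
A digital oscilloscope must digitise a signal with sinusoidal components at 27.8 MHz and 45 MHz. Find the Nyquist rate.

90 MHz

Highest-frequency component: 45 MHz.
Nyquist rate = 2 × 45 MHz = 90 MHz.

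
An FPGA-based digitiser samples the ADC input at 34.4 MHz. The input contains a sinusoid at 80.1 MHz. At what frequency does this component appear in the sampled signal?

80.1 MHz mod fs = 11.3 MHz.
11.3 MHz ≤ fs/2 = 17.2 MHz, appears at 11.3 MHz.

11.3 MHz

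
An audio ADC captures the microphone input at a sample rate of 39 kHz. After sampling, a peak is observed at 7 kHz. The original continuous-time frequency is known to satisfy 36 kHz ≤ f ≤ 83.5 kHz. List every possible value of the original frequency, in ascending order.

46 kHz, 71 kHz

Frequencies that alias to 7 kHz are k·fs ± 7 kHz for integer k ≥ 0.
k=0: 7 kHz.
k=1: 32 kHz, 46 kHz.
k=2: 71 kHz, 85 kHz.
k=3: 110 kHz, 124 kHz.
Within [36 kHz, 83.5 kHz]: 46 kHz, 71 kHz.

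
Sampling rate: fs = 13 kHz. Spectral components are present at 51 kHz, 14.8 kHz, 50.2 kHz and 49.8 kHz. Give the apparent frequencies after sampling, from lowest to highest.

1 kHz, 1.8 kHz, 2.2 kHz

fs/2 = 6.5 kHz.
51 kHz mod fs = 12 kHz.
12 kHz > fs/2 = 6.5 kHz, folds to fs − 12 kHz = 1 kHz.
14.8 kHz mod fs = 1.8 kHz.
1.8 kHz ≤ fs/2 = 6.5 kHz, appears at 1.8 kHz.
50.2 kHz mod fs = 11.2 kHz.
11.2 kHz > fs/2 = 6.5 kHz, folds to fs − 11.2 kHz = 1.8 kHz.
49.8 kHz mod fs = 10.8 kHz.
10.8 kHz > fs/2 = 6.5 kHz, folds to fs − 10.8 kHz = 2.2 kHz.
Distinct values: {1 kHz, 1.8 kHz, 2.2 kHz}.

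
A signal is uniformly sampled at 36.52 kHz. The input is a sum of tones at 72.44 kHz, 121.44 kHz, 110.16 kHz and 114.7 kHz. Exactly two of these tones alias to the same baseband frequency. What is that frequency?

0.6 kHz

fs/2 = 18.26 kHz.
72.44 kHz mod fs = 35.92 kHz.
35.92 kHz > fs/2 = 18.26 kHz, folds to fs − 35.92 kHz = 0.6 kHz.
121.44 kHz mod fs = 11.88 kHz.
11.88 kHz ≤ fs/2 = 18.26 kHz, appears at 11.88 kHz.
110.16 kHz mod fs = 0.6 kHz.
0.6 kHz ≤ fs/2 = 18.26 kHz, appears at 0.6 kHz.
114.7 kHz mod fs = 5.14 kHz.
5.14 kHz ≤ fs/2 = 18.26 kHz, appears at 5.14 kHz.
72.44 kHz and 110.16 kHz both map to 0.6 kHz.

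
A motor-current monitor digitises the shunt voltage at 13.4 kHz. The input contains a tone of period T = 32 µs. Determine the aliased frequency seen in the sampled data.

T = 32 µs → f = 1/T = 31.25 kHz.
31.25 kHz mod fs = 4.45 kHz.
4.45 kHz ≤ fs/2 = 6.7 kHz, appears at 4.45 kHz.

4.45 kHz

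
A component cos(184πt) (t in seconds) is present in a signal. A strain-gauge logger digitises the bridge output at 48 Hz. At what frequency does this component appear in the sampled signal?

ω = 184π rad/s → f = ω/(2π) = 92 Hz.
92 Hz mod fs = 44 Hz.
44 Hz > fs/2 = 24 Hz, folds to fs − 44 Hz = 4 Hz.

4 Hz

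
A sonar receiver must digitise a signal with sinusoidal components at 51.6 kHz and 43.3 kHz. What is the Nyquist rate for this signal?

103.2 kHz

Highest-frequency component: 51.6 kHz.
Nyquist rate = 2 × 51.6 kHz = 103.2 kHz.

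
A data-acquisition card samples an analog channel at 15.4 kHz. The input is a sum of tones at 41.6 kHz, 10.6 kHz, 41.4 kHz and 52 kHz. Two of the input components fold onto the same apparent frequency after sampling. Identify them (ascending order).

10.6 kHz, 41.4 kHz

fs/2 = 7.7 kHz.
41.6 kHz mod fs = 10.8 kHz.
10.8 kHz > fs/2 = 7.7 kHz, folds to fs − 10.8 kHz = 4.6 kHz.
10.6 kHz > fs/2 = 7.7 kHz, folds to fs − 10.6 kHz = 4.8 kHz.
41.4 kHz mod fs = 10.6 kHz.
10.6 kHz > fs/2 = 7.7 kHz, folds to fs − 10.6 kHz = 4.8 kHz.
52 kHz mod fs = 5.8 kHz.
5.8 kHz ≤ fs/2 = 7.7 kHz, appears at 5.8 kHz.
10.6 kHz and 41.4 kHz both map to 4.8 kHz.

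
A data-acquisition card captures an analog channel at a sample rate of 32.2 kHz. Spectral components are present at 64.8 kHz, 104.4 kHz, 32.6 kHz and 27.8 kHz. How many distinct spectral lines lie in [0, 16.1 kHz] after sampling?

fs/2 = 16.1 kHz.
64.8 kHz mod fs = 0.4 kHz.
0.4 kHz ≤ fs/2 = 16.1 kHz, appears at 0.4 kHz.
104.4 kHz mod fs = 7.8 kHz.
7.8 kHz ≤ fs/2 = 16.1 kHz, appears at 7.8 kHz.
32.6 kHz mod fs = 0.4 kHz.
0.4 kHz ≤ fs/2 = 16.1 kHz, appears at 0.4 kHz.
27.8 kHz > fs/2 = 16.1 kHz, folds to fs − 27.8 kHz = 4.4 kHz.
Distinct values: {0.4 kHz, 4.4 kHz, 7.8 kHz} → 3.

3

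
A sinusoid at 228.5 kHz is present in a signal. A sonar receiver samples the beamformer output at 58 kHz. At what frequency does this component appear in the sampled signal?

3.5 kHz

228.5 kHz mod fs = 54.5 kHz.
54.5 kHz > fs/2 = 29 kHz, folds to fs − 54.5 kHz = 3.5 kHz.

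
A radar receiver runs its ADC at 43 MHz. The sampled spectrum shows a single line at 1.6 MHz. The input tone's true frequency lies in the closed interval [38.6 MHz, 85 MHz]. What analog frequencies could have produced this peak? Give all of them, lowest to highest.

41.4 MHz, 44.6 MHz, 84.4 MHz

Frequencies that alias to 1.6 MHz are k·fs ± 1.6 MHz for integer k ≥ 0.
k=0: 1.6 MHz.
k=1: 41.4 MHz, 44.6 MHz.
k=2: 84.4 MHz, 87.6 MHz.
k=3: 127.4 MHz, 130.6 MHz.
Within [38.6 MHz, 85 MHz]: 41.4 MHz, 44.6 MHz, 84.4 MHz.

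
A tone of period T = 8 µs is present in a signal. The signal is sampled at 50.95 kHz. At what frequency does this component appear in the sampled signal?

T = 8 µs → f = 1/T = 125 kHz.
125 kHz mod fs = 23.1 kHz.
23.1 kHz ≤ fs/2 = 25.475 kHz, appears at 23.1 kHz.

23.1 kHz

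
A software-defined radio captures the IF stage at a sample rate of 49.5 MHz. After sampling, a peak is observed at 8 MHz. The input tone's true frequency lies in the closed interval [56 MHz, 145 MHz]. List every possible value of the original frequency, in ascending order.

57.5 MHz, 91 MHz, 107 MHz, 140.5 MHz

Frequencies that alias to 8 MHz are k·fs ± 8 MHz for integer k ≥ 0.
k=0: 8 MHz.
k=1: 41.5 MHz, 57.5 MHz.
k=2: 91 MHz, 107 MHz.
k=3: 140.5 MHz, 156.5 MHz.
k=4: 190 MHz, 206 MHz.
Within [56 MHz, 145 MHz]: 57.5 MHz, 91 MHz, 107 MHz, 140.5 MHz.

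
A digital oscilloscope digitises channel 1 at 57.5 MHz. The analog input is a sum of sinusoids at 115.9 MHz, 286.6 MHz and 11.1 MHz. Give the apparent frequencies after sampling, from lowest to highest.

fs/2 = 28.75 MHz.
115.9 MHz mod fs = 0.9 MHz.
0.9 MHz ≤ fs/2 = 28.75 MHz, appears at 0.9 MHz.
286.6 MHz mod fs = 56.6 MHz.
56.6 MHz > fs/2 = 28.75 MHz, folds to fs − 56.6 MHz = 0.9 MHz.
11.1 MHz ≤ fs/2 = 28.75 MHz, passes unchanged.
Distinct values: {0.9 MHz, 11.1 MHz}.

0.9 MHz, 11.1 MHz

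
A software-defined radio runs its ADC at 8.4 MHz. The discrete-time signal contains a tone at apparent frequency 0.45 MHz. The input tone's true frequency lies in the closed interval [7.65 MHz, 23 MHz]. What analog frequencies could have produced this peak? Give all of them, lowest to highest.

Frequencies that alias to 0.45 MHz are k·fs ± 0.45 MHz for integer k ≥ 0.
k=0: 0.45 MHz.
k=1: 7.95 MHz, 8.85 MHz.
k=2: 16.35 MHz, 17.25 MHz.
k=3: 24.75 MHz, 25.65 MHz.
Within [7.65 MHz, 23 MHz]: 7.95 MHz, 8.85 MHz, 16.35 MHz, 17.25 MHz.

7.95 MHz, 8.85 MHz, 16.35 MHz, 17.25 MHz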